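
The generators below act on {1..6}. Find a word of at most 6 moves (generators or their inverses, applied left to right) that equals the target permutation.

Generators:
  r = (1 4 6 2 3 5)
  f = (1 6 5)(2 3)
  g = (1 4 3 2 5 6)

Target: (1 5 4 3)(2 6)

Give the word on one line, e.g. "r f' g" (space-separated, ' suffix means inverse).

f' g g f'

  after f': (1 5 6)(2 3)
  after g: (1 6 4 3 5)
  after g: (2 5 4)(3 6)
  after f': (1 5 4 3)(2 6)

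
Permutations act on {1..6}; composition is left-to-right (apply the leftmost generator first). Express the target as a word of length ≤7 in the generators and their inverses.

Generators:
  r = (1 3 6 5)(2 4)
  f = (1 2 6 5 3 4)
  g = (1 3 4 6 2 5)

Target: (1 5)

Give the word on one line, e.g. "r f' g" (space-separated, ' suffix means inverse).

g f r' f' r'

  after g: (1 3 4 6 2 5)
  after f: (1 4 5 2 3)
  after r': (1 2)(3 5 4 6)
  after f': (2 4)(3 6 5)
  after r': (1 5)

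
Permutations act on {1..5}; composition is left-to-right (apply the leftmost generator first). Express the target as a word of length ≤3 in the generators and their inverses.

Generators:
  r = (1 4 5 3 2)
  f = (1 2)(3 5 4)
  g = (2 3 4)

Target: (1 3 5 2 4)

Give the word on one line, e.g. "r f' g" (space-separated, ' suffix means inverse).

  after r': (1 2 3 5 4)
  after g: (1 3 5 2 4)

r' g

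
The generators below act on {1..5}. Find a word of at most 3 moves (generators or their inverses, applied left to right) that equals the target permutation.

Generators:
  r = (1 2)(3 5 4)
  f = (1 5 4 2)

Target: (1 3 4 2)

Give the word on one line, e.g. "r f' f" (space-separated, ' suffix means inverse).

r' f' r

  after r': (1 2)(3 4 5)
  after f': (1 4)(3 5)
  after r: (1 3 4 2)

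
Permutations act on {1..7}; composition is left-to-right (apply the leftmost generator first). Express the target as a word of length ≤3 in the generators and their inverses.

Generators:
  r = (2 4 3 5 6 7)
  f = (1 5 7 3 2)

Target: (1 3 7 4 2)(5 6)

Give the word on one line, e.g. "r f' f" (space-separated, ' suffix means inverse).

f r'

  after f: (1 5 7 3 2)
  after r': (1 3 7 4 2)(5 6)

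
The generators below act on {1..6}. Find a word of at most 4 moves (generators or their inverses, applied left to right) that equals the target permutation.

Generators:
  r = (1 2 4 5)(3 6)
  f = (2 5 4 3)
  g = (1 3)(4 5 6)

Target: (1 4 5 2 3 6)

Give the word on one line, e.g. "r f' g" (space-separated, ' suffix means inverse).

  after g': (1 3)(4 6 5)
  after f: (1 2 5 3)(4 6)
  after g: (1 2 6 5)
  after r: (1 4 5 2 3 6)

g' f g r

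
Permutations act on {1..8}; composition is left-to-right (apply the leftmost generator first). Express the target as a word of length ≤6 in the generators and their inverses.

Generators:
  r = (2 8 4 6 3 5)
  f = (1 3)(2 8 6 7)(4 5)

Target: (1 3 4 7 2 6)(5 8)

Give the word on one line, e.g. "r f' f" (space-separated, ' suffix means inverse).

  after r: (2 8 4 6 3 5)
  after f': (1 3 4 8 5 7 6)
  after f': (2 7 8 4)(3 5 6)
  after f': (1 3 4 7 2 6)(5 8)

r f' f' f'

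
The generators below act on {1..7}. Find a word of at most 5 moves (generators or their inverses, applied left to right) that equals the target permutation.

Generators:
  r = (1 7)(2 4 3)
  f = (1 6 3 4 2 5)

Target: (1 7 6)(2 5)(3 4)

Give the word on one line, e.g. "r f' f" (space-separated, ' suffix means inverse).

  after f': (1 5 2 4 3 6)
  after r': (1 5 3 6 7)
  after f: (2 5 4)(6 7)
  after r': (1 7 6)(2 5)(3 4)

f' r' f r'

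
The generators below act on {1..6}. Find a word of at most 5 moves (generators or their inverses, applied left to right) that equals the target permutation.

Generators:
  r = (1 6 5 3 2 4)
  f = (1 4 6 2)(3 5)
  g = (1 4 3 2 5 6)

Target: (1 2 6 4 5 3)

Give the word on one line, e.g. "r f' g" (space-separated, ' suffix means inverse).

r' f' f' r' g

  after r': (1 4 2 3 5 6)
  after f': (2 5 4 6)
  after f': (1 2 3 5)
  after r': (1 3 6)(2 5 4)
  after g: (1 2 6 4 5 3)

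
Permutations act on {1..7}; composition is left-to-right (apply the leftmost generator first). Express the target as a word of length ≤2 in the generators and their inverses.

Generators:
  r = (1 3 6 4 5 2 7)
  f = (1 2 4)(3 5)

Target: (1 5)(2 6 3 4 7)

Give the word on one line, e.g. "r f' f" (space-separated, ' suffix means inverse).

f r'

  after f: (1 2 4)(3 5)
  after r': (1 5)(2 6 3 4 7)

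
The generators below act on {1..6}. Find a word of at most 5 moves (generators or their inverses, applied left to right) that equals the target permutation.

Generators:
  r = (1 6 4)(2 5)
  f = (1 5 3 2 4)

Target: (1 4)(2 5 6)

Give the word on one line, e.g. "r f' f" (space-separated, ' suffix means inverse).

  after f': (1 4 2 3 5)
  after r: (2 3)(4 5 6)
  after f': (1 4)(2 5 6)

f' r f'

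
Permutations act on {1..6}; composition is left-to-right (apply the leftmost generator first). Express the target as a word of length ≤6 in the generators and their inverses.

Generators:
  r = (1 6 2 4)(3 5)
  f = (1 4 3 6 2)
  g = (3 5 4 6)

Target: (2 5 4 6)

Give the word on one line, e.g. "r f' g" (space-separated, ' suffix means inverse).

f' g r' f f

  after f': (1 2 6 3 4)
  after g: (1 2 3 6 5 4)
  after r': (1 6 3)(2 5)
  after f: (1 2 5)(3 4)
  after f: (2 5 4 6)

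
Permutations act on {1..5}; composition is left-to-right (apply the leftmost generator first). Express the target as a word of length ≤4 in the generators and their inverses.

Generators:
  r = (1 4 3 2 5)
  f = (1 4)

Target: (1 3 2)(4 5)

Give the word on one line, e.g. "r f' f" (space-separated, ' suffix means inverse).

  after r': (1 5 2 3 4)
  after f: (1 5 2 3)
  after r': (1 2 4)(3 5)
  after r': (1 3 2)(4 5)

r' f r' r'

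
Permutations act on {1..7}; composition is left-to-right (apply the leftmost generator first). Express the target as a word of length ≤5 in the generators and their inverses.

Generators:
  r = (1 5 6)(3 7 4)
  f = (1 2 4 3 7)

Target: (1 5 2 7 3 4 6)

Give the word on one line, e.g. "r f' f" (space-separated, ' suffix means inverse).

r' f r'

  after r': (1 6 5)(3 4 7)
  after f: (1 6 5 2 4)
  after r': (1 5 2 7 3 4 6)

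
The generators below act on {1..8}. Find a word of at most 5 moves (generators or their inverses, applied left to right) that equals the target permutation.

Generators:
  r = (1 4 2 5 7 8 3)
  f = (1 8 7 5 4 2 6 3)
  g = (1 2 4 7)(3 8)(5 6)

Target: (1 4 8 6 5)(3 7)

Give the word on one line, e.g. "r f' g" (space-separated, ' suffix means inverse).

  after g: (1 2 4 7)(3 8)(5 6)
  after r: (1 5 6 7 4 8)
  after r: (1 7 2 5 6 8 4 3)
  after f: (1 5 3 8 2 4)(6 7)
  after f: (1 4 8 6 5)(3 7)

g r r f f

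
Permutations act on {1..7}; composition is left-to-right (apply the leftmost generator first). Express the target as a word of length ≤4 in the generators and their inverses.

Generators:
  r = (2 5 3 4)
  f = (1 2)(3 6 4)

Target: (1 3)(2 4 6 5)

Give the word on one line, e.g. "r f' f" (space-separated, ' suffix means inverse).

  after r': (2 4 3 5)
  after f': (1 2 6 3 5)
  after r': (1 4 3 2 6 5)
  after f: (1 3)(2 4 6 5)

r' f' r' f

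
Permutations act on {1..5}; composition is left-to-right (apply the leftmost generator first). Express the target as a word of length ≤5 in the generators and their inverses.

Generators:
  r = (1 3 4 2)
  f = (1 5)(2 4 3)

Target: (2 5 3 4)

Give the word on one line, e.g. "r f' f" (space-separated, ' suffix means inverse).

  after r: (1 3 4 2)
  after f: (1 2 5)
  after r: (2 5 3 4)

r f r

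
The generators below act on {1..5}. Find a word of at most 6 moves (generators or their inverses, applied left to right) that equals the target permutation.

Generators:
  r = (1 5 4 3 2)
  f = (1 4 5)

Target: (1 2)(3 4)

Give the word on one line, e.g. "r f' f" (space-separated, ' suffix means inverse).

  after f': (1 5 4)
  after r': (2 3 4)
  after r': (1 2 4 3 5)
  after f: (1 2 5 4 3)
  after f: (1 2)(3 4)

f' r' r' f f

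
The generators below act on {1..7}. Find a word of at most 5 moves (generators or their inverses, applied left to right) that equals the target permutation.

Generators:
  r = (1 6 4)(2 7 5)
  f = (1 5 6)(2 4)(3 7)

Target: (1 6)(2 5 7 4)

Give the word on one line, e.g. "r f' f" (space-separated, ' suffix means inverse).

  after r: (1 6 4)(2 7 5)
  after f': (1 5 4 6 2 3 7)
  after f': (2 7 6 4 5)
  after r': (1 4 7)
  after r': (1 6)(2 5 7 4)

r f' f' r' r'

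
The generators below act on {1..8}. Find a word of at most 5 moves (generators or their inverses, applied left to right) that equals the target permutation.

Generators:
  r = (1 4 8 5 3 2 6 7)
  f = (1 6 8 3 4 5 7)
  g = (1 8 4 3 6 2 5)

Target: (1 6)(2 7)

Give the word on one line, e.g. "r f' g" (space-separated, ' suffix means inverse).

g f' r r f

  after g: (1 8 4 3 6 2 5)
  after f': (1 6 2 4 8 3)(5 7)
  after r: (1 7 3 4 5)(2 8)
  after r: (2 5 4 3 8 6 7)
  after f: (1 6)(2 7)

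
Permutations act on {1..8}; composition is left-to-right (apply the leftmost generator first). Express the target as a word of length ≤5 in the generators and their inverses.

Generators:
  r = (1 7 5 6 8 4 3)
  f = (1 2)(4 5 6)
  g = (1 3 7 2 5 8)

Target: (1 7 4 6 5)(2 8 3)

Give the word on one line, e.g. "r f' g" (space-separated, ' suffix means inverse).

g g f f

  after g: (1 3 7 2 5 8)
  after g: (1 7 5)(2 8 3)
  after f: (1 7 6 4 5 2 8 3)
  after f: (1 7 4 6 5)(2 8 3)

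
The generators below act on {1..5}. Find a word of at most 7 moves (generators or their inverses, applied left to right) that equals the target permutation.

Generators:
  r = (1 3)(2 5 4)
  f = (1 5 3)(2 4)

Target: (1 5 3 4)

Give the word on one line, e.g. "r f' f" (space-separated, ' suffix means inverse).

f r f' r' r'

  after f: (1 5 3)(2 4)
  after r: (1 4 5)
  after f': (1 2 4)(3 5)
  after r': (1 4 3 2 5)
  after r': (1 5 3 4)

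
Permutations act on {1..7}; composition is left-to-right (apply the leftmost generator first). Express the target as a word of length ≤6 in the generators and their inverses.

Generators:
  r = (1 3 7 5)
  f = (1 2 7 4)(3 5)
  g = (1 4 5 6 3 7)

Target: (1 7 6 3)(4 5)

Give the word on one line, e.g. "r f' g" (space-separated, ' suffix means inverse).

  after r': (1 5 7 3)
  after r': (1 7)(3 5)
  after r': (1 3 7 5)
  after g: (1 7 6 3)(4 5)

r' r' r' g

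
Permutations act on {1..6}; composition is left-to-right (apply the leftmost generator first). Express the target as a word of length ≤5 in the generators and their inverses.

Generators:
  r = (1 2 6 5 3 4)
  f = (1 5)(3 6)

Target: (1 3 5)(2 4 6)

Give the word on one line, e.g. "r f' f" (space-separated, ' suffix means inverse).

r f' r f'

  after r: (1 2 6 5 3 4)
  after f': (1 2 3 4 5 6)
  after r: (1 6 2 4 3)
  after f': (1 3 5)(2 4 6)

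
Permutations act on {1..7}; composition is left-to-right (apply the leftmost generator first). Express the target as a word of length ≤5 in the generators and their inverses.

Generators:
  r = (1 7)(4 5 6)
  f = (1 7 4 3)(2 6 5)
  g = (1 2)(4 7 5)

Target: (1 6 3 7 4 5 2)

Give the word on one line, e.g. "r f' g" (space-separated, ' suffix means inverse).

  after f': (1 3 4 7)(2 5 6)
  after g: (1 3 7 2 4 5 6)
  after f': (1 4 6 3)(2 7 5)
  after r': (1 6 3 7 4 5 2)

f' g f' r'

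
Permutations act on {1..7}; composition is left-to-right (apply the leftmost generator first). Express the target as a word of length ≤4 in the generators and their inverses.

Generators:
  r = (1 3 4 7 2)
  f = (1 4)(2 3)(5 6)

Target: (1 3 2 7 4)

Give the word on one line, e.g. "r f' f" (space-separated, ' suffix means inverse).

  after f': (1 4)(2 3)(5 6)
  after r: (1 7 2 4 3)(5 6)
  after r: (1 2 7)(5 6)
  after f: (1 3 2 7 4)

f' r r f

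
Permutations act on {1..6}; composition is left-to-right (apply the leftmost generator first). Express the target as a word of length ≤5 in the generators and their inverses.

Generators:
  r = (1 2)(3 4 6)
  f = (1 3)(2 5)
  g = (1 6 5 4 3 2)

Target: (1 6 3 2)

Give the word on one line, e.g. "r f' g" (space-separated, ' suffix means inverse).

g' r g f'

  after g': (1 2 3 4 5 6)
  after r: (2 4 5 3 6)
  after g: (1 6)(2 3 5)
  after f': (1 6 3 2)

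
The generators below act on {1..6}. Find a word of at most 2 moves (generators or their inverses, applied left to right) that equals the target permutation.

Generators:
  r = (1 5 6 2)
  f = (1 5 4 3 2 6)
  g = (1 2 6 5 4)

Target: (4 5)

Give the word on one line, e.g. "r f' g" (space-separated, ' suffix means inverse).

g r

  after g: (1 2 6 5 4)
  after r: (4 5)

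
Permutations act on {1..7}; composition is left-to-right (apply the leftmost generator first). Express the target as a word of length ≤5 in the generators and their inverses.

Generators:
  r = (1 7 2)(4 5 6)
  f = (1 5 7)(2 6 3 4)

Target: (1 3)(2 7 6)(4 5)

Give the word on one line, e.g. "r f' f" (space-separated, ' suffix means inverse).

  after r': (1 2 7)(4 6 5)
  after f': (1 4 2 5 3 6)
  after f': (1 3 2)(5 6 7)
  after r': (1 3 7 4 6)
  after r': (1 3)(2 7 6)(4 5)

r' f' f' r' r'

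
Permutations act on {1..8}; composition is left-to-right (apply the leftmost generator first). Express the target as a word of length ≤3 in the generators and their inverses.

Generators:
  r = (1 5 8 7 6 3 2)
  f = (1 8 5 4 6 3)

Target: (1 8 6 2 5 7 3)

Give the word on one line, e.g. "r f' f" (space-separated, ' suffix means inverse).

r r

  after r: (1 5 8 7 6 3 2)
  after r: (1 8 6 2 5 7 3)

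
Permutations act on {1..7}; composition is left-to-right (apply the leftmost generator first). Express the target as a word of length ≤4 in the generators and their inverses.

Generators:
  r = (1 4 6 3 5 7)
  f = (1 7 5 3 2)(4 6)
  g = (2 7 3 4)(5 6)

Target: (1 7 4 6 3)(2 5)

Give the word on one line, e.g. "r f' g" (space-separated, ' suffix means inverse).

  after g': (2 4 3 7)(5 6)
  after f': (1 2 6 7 3)(4 5)
  after g: (1 7 4 6 3)(2 5)

g' f' g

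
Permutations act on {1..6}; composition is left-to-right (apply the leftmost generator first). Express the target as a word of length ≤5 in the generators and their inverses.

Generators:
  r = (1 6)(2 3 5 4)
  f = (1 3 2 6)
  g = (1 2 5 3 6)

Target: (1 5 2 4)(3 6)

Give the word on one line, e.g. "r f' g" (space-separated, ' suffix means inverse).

  after r: (1 6)(2 3 5 4)
  after r: (2 5)(3 4)
  after r: (1 6)(2 4 5 3)
  after g': (1 3)(2 4)
  after g': (1 5 2 4)(3 6)

r r r g' g'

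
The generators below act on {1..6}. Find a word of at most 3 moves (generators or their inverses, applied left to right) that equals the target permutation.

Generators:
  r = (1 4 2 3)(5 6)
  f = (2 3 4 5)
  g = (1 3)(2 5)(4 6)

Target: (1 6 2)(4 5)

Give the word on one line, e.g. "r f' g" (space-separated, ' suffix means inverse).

r g'

  after r: (1 4 2 3)(5 6)
  after g': (1 6 2)(4 5)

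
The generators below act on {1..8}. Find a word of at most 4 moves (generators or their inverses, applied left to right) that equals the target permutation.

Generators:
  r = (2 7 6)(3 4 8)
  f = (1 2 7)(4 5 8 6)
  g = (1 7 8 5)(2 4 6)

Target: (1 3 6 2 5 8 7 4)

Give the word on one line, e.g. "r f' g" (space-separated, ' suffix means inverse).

g' g' r f'

  after g': (1 5 8 7)(2 6 4)
  after g': (1 8)(2 4 6)(5 7)
  after r: (1 3 4 2 8)(5 6 7)
  after f': (1 3 6 2 5 8 7 4)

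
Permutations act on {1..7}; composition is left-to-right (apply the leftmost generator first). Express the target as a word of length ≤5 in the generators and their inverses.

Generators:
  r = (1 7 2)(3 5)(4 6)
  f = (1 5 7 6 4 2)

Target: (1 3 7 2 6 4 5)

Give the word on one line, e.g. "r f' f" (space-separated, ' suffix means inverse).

  after f: (1 5 7 6 4 2)
  after r: (1 3 5 2 7 4)
  after f: (1 3 7 2 6 4 5)

f r f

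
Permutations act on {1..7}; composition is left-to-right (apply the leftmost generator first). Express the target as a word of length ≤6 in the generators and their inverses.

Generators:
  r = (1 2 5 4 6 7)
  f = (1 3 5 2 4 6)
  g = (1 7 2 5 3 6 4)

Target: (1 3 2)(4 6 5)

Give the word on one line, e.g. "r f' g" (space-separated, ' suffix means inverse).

r g' f r f

  after r: (1 2 5 4 6 7)
  after g': (1 7 4 3 5 6)
  after f: (1 7 6 3 2 4 5)
  after r: (2 6 3 5)
  after f: (1 3 2)(4 6 5)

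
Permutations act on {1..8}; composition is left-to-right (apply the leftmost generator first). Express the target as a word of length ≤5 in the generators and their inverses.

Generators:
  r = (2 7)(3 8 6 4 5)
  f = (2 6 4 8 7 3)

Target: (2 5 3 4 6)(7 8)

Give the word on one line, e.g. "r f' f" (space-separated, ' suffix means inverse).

r' f r'

  after r': (2 7)(3 5 4 6 8)
  after f: (2 3 5 8)(6 7)
  after r': (2 5 3 4 6)(7 8)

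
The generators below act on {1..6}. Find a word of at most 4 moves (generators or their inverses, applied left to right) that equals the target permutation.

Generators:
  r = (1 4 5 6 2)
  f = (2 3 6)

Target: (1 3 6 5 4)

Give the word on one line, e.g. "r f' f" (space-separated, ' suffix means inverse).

  after r': (1 2 6 5 4)
  after f: (1 3 6 5 4)

r' f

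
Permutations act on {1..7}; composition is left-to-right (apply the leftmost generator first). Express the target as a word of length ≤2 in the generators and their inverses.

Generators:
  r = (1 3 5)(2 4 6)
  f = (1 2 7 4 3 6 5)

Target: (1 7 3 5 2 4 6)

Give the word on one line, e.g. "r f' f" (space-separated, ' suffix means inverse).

  after f: (1 2 7 4 3 6 5)
  after f: (1 7 3 5 2 4 6)

f f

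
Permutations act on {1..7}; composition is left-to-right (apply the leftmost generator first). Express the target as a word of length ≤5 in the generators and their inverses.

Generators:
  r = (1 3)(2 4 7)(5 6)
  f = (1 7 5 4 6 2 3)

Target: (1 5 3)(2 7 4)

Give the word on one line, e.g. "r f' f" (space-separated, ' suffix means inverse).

  after f: (1 7 5 4 6 2 3)
  after r': (1 4 5 2)(6 7)
  after r': (1 2 3)(4 6)(5 7)
  after f': (1 6 5)
  after r': (1 5 3)(2 7 4)

f r' r' f' r'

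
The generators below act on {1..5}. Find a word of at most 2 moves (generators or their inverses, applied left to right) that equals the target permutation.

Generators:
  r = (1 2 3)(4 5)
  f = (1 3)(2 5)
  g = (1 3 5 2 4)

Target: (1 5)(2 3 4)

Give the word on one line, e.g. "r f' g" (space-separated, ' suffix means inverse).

r' g

  after r': (1 3 2)(4 5)
  after g: (1 5)(2 3 4)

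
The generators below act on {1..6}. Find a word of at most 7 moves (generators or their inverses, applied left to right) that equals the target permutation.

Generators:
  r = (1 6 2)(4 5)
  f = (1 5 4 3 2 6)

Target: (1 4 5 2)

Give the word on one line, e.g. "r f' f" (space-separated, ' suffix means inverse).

  after r: (1 6 2)(4 5)
  after f': (1 2 6 3 4)
  after r: (3 5 4 6)
  after f: (1 5 3 4)(2 6)
  after f: (1 4 5 2)

r f' r f f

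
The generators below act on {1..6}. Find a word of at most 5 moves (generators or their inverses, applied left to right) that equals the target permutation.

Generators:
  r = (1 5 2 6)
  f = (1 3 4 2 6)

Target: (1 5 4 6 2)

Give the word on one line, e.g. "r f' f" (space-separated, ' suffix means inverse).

f' r' f f r

  after f': (1 6 2 4 3)
  after r': (1 2 4 3 6 5)
  after f: (1 6 5 3)
  after f: (2 6 5 4)
  after r: (1 5 4 6 2)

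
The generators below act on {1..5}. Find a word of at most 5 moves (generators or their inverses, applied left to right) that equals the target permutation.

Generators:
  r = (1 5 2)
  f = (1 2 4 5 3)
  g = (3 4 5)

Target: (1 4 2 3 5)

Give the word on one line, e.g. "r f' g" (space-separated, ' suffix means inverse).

  after g': (3 5 4)
  after f': (1 3 4 5 2)
  after r: (1 3 4 2 5)
  after g': (1 5)(2 4)
  after g': (1 4 2 3 5)

g' f' r g' g'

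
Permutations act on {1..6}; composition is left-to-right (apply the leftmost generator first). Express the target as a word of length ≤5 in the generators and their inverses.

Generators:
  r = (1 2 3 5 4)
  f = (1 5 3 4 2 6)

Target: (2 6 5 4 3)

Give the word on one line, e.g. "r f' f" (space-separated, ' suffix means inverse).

  after r': (1 4 5 3 2)
  after f: (1 2 5 4 3 6)
  after r: (1 3 6 2 4 5)
  after r: (1 5 2)(3 6)
  after f': (2 6 5 4 3)

r' f r r f'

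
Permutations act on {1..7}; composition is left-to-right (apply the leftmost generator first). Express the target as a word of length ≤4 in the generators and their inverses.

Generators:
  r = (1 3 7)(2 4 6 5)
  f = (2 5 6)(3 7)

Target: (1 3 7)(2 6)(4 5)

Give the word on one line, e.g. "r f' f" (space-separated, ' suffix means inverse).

  after r': (1 7 3)(2 5 6 4)
  after r': (1 3 7)(2 6)(4 5)

r' r'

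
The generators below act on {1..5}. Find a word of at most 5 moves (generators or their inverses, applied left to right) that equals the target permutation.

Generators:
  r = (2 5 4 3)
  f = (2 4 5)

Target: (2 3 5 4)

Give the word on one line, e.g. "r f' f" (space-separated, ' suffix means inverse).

  after f: (2 4 5)
  after r: (2 3)
  after f': (2 3 5 4)

f r f'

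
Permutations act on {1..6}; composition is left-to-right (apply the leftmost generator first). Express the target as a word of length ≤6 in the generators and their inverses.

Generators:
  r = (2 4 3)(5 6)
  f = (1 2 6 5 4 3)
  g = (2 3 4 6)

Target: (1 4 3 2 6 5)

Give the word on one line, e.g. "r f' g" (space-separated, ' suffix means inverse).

g' f r f r'

  after g': (2 6 4 3)
  after f: (1 2 5 4)(3 6)
  after r: (1 4)(2 6)(3 5)
  after f: (1 3 4 2 5)
  after r': (1 4 3 2 6 5)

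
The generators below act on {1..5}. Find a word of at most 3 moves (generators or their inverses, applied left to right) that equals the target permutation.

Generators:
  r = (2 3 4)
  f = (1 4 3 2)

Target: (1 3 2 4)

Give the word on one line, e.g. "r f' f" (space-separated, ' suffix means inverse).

  after f': (1 2 3 4)
  after r: (1 3 2 4)

f' r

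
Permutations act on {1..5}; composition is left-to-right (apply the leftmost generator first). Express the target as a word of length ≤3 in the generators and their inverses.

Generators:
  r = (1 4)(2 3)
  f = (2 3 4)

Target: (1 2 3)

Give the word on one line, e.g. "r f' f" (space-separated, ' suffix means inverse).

f r f

  after f: (2 3 4)
  after r: (1 4 3)
  after f: (1 2 3)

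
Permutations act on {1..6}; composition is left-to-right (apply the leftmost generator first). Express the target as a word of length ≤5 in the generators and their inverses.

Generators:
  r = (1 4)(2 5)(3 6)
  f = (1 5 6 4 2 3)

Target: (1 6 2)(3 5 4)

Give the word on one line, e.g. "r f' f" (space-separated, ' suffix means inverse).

r f r' f

  after r: (1 4)(2 5)(3 6)
  after f: (1 2 6)(3 4 5)
  after r': (1 5 6 4 2 3)
  after f: (1 6 2)(3 5 4)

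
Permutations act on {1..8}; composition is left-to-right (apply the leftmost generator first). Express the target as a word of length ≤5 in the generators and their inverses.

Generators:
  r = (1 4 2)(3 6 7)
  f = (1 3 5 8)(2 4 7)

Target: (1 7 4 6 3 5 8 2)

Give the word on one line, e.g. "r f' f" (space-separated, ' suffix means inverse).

  after f: (1 3 5 8)(2 4 7)
  after r: (1 6 7)(3 5 8 4)
  after r: (1 7 4 6 3 5 8 2)

f r r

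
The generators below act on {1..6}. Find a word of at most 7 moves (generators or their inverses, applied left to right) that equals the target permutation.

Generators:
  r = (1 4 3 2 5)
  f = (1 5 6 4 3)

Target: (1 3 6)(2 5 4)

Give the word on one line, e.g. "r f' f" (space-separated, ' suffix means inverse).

  after r: (1 4 3 2 5)
  after f: (1 3 2 6 4)
  after r': (1 4 5 2 6)
  after r': (2 6 5 3 4)
  after f': (1 3 6)(2 5 4)

r f r' r' f'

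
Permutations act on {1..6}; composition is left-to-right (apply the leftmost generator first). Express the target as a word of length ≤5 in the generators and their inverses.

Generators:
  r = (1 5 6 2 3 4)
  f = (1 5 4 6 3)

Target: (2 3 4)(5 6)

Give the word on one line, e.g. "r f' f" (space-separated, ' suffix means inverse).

r f' r f r

  after r: (1 5 6 2 3 4)
  after f': (2 6)(3 5 4)
  after r: (1 5)(3 6)
  after f: (1 4 6)
  after r: (2 3 4)(5 6)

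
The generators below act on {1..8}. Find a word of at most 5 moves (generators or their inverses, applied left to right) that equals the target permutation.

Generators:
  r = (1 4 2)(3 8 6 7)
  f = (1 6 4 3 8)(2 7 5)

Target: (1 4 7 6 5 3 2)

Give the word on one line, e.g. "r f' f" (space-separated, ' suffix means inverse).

  after f: (1 6 4 3 8)(2 7 5)
  after r: (1 7 5)(2 3 6)(4 8)
  after f': (1 2 4 3)(5 8 6)
  after r': (1 4 7 6 5 3 2)

f r f' r'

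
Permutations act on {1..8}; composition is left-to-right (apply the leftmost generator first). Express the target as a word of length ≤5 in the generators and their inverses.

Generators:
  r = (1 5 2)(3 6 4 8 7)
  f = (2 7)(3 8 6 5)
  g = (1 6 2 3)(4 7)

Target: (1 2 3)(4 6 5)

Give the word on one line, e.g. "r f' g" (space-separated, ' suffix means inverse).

r' g' r' g'

  after r': (1 2 5)(3 7 8 4 6)
  after g': (1 6 2 5 3 4)(7 8)
  after r': (1 3 6 5 7 4 2)
  after g': (1 2 3)(4 6 5)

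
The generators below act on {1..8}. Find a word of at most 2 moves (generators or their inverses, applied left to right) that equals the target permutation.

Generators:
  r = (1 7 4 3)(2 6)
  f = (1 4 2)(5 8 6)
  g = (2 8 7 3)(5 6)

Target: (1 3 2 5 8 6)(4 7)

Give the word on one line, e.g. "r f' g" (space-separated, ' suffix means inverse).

r' f

  after r': (1 3 4 7)(2 6)
  after f: (1 3 2 5 8 6)(4 7)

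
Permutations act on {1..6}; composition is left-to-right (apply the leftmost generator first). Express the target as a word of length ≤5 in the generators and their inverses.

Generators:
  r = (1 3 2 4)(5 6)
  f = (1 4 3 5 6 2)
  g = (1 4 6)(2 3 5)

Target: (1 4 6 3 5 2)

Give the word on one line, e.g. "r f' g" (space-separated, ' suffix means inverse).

  after f': (1 2 6 5 3 4)
  after r': (1 3 2 5)
  after f: (1 5 4 3)(2 6)
  after g': (1 3 6 5)(2 4)
  after f': (1 4 6 3 5 2)

f' r' f g' f'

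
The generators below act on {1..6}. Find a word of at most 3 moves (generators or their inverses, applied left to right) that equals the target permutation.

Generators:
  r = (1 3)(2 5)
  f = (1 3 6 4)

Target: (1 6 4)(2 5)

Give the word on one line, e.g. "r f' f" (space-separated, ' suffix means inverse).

  after r': (1 3)(2 5)
  after f: (1 6 4)(2 5)

r' f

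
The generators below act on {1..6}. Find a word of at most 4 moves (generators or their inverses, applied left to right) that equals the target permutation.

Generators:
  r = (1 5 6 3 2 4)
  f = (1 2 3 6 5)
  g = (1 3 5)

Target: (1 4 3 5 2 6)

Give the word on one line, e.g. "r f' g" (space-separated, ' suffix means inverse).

r' f

  after r': (1 4 2 3 6 5)
  after f: (1 4 3 5 2 6)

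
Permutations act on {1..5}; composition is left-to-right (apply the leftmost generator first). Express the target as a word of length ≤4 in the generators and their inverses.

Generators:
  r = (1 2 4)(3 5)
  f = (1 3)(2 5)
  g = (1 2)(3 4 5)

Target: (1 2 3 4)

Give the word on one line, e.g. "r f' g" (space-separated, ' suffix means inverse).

  after r: (1 2 4)(3 5)
  after g: (2 5 4)
  after g: (1 2 3 4)

r g g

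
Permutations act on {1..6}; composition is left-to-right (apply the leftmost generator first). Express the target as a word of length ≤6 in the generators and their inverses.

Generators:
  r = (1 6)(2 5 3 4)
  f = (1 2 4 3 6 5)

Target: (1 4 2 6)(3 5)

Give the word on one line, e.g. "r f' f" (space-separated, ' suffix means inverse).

  after r: (1 6)(2 5 3 4)
  after r: (2 3)(4 5)
  after f': (1 5 2 4 6 3)
  after r': (1 2 3 6 5 4)
  after f: (1 4 2 6)(3 5)

r r f' r' f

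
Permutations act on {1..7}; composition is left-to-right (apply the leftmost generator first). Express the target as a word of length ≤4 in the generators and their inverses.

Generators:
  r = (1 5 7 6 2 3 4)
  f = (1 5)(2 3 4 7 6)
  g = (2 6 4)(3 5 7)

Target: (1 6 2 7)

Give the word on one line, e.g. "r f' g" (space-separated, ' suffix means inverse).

f g r

  after f: (1 5)(2 3 4 7 6)
  after g: (1 7 4 3 2 5)
  after r: (1 6 2 7)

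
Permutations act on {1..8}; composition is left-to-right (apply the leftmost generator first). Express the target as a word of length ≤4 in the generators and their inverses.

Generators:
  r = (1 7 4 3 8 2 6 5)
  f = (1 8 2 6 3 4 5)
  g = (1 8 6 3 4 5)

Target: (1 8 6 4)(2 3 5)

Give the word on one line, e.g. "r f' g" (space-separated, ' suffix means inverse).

f f f g'

  after f: (1 8 2 6 3 4 5)
  after f: (1 2 3 5 8 6 4)
  after f: (1 6 5 2 4 8 3)
  after g': (1 8 6 4)(2 3 5)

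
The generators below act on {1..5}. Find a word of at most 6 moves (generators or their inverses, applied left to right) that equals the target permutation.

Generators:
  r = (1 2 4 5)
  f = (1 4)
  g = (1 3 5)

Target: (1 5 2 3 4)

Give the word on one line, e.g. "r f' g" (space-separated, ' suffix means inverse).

  after r': (1 5 4 2)
  after g: (2 3 5 4)
  after f': (1 4 2 3 5)
  after r: (1 5 2 3)
  after f': (1 5 2 3 4)

r' g f' r f'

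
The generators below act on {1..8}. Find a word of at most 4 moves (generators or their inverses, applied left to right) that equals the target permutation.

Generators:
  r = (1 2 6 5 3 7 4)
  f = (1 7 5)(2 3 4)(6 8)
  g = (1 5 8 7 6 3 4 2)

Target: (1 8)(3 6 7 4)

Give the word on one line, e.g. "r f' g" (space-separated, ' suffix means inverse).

r r g' g'

  after r: (1 2 6 5 3 7 4)
  after r: (1 6 3 4 2 5 7)
  after g': (1 7 2)(5 8)
  after g': (1 8)(3 6 7 4)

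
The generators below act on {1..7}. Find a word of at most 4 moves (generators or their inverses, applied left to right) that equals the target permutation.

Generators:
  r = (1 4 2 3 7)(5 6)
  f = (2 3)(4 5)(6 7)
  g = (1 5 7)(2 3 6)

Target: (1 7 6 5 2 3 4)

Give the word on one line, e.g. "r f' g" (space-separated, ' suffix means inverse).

g r' f'

  after g: (1 5 7)(2 3 6)
  after r': (1 6 4)(3 5)
  after f': (1 7 6 5 2 3 4)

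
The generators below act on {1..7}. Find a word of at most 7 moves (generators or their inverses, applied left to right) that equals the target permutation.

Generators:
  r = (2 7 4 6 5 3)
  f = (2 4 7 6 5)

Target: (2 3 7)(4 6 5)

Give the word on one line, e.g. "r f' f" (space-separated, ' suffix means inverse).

  after r: (2 7 4 6 5 3)
  after f: (2 6)(3 4 5)
  after f: (2 5 3 7 6 4)
  after r: (2 3 4 7 5)
  after f: (2 3 7)(4 6 5)

r f f r f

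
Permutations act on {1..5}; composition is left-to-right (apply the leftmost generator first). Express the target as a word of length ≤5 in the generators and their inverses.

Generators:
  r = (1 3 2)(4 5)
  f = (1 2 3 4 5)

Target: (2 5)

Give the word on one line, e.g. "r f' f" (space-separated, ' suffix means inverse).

r r f r'

  after r: (1 3 2)(4 5)
  after r: (1 2 3)
  after f: (1 3 2 4 5)
  after r': (2 5)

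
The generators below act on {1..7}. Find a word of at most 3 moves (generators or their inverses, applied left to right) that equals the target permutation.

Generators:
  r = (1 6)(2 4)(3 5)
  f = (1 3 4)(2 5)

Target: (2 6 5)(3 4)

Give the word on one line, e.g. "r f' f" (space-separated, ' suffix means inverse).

r' f r

  after r': (1 6)(2 4)(3 5)
  after f: (1 6 3 2)(4 5)
  after r: (2 6 5)(3 4)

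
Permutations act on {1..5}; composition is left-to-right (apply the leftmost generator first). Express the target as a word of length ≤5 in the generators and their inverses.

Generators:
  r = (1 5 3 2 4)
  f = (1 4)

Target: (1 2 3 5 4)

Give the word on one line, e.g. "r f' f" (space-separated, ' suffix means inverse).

f' r' f'

  after f': (1 4)
  after r': (1 2 3 5)
  after f': (1 2 3 5 4)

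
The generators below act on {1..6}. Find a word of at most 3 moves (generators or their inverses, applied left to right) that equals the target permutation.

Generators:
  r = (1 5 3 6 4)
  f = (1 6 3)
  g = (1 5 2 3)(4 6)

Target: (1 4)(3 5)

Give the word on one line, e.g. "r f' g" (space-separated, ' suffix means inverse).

r' f'

  after r': (1 4 6 3 5)
  after f': (1 4)(3 5)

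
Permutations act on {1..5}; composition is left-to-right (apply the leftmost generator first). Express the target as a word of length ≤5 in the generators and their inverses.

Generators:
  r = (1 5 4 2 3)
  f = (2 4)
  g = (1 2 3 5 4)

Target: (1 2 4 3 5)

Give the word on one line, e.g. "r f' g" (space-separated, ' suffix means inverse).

  after g': (1 4 5 3 2)
  after r': (1 5 2 3 4)
  after g: (1 4 2 5 3)
  after r: (1 2 4 3 5)

g' r' g r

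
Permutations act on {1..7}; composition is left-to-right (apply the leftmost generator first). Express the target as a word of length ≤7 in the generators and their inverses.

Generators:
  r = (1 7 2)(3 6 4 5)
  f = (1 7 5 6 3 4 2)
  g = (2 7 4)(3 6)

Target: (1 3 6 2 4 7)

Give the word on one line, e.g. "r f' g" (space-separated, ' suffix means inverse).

  after r: (1 7 2)(3 6 4 5)
  after g': (1 2)(4 5 6 7)
  after g': (1 4 5 3 6 2)
  after r': (1 6 7)
  after g': (1 3 6 2 4 7)

r g' g' r' g'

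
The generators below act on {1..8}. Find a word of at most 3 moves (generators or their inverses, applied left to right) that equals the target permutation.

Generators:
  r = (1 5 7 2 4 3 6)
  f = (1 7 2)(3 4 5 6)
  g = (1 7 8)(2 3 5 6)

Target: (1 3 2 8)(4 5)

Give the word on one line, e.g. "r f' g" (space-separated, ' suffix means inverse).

f' g

  after f': (1 2 7)(3 6 5 4)
  after g: (1 3 2 8)(4 5)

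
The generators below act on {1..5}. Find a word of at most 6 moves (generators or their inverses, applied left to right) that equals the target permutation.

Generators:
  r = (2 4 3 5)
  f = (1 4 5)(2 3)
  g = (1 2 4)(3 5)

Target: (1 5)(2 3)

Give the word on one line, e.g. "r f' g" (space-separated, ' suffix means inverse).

  after r': (2 5 3 4)
  after r': (2 3)(4 5)
  after g: (1 2 5)(3 4)
  after r': (1 5)(2 3)

r' r' g r'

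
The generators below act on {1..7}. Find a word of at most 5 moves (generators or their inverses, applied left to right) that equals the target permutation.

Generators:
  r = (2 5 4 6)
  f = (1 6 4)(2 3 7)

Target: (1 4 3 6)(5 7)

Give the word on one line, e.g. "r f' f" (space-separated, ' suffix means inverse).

f' r f' r f'

  after f': (1 4 6)(2 7 3)
  after r: (1 6)(2 7 3 5 4)
  after f': (2 3 5 6 4 7)
  after r: (2 3 4 7 5)
  after f': (1 4 3 6)(5 7)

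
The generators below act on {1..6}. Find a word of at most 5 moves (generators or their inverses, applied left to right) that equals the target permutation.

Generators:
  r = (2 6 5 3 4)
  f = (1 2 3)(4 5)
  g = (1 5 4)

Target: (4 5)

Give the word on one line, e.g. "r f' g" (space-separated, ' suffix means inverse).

  after f: (1 2 3)(4 5)
  after r': (1 4 6 2 5 3)
  after g: (2 4 6)(3 5)
  after r: (4 5)

f r' g r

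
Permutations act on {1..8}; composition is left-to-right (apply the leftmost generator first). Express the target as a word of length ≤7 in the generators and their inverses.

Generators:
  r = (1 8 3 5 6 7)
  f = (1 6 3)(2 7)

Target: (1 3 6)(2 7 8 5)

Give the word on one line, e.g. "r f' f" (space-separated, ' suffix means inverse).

  after f': (1 3 6)(2 7)
  after f': (1 6 3)
  after r: (1 7)(3 8)(5 6)
  after r: (5 7 8)
  after f': (1 3 6)(2 7 8 5)

f' f' r r f'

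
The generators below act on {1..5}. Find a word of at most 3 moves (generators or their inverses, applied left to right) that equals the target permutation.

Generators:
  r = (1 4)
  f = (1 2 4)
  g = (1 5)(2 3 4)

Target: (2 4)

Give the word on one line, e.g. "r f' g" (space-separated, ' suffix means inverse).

r f

  after r: (1 4)
  after f: (2 4)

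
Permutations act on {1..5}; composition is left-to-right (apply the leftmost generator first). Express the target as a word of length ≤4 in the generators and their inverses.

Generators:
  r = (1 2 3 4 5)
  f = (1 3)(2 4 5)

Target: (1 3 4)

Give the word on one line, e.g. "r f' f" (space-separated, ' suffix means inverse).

  after r: (1 2 3 4 5)
  after f': (1 5 3 2)
  after f': (1 4 2 3 5)
  after r': (1 3 4)

r f' f' r'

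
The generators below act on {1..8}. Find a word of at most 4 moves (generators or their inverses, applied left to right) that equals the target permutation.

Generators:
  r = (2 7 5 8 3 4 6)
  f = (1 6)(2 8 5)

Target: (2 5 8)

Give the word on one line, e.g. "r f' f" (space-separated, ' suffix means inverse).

  after f: (1 6)(2 8 5)
  after f: (2 5 8)

f f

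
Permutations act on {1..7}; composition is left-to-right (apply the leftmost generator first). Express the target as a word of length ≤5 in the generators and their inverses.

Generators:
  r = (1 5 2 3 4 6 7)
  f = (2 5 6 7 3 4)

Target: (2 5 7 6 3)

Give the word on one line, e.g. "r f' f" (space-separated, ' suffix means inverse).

f' r f r r

  after f': (2 4 3 7 6 5)
  after r: (1 5 3)(2 6)
  after f: (1 6 5 4 2 7 3)
  after r: (1 7 4 3 5 6 2)
  after r: (2 5 7 6 3)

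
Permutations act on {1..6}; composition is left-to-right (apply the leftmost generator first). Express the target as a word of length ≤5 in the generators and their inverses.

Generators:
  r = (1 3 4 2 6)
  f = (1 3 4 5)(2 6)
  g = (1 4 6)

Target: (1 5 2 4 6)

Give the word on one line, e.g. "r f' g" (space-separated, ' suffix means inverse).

f' r g

  after f': (1 5 4 3)(2 6)
  after r: (1 5 2)
  after g: (1 5 2 4 6)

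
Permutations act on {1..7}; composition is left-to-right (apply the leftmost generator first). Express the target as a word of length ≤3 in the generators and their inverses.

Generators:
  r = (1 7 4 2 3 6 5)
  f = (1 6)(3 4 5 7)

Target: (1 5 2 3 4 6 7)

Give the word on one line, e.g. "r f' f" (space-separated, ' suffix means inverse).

  after f': (1 6)(3 7 5 4)
  after r: (1 5 2 3 4 6 7)

f' r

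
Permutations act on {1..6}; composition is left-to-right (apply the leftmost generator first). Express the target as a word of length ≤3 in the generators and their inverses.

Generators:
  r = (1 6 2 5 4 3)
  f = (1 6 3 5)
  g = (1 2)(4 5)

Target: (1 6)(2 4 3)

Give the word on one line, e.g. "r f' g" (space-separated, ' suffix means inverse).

r g

  after r: (1 6 2 5 4 3)
  after g: (1 6)(2 4 3)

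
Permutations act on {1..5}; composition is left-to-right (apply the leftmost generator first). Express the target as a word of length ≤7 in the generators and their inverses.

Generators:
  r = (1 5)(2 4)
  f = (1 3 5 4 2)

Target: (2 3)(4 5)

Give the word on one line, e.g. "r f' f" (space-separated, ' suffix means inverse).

r f' r f r'

  after r: (1 5)(2 4)
  after f': (1 3)(2 5)
  after r: (1 3 5 4 2)
  after f: (1 5 2 3 4)
  after r': (2 3)(4 5)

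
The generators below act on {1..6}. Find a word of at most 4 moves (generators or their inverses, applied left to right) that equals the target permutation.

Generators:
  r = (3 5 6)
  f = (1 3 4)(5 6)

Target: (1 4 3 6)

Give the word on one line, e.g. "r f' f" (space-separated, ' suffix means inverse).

  after r: (3 5 6)
  after f': (1 4 3 6)

r f'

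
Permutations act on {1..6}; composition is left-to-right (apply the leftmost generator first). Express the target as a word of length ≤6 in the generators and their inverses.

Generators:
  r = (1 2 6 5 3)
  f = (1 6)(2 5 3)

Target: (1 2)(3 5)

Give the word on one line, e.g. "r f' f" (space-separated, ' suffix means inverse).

  after r: (1 2 6 5 3)
  after r: (1 6 3 2 5)
  after f: (2 3 5 6)
  after f: (1 6 5)
  after r': (1 2)(3 5)

r r f f r'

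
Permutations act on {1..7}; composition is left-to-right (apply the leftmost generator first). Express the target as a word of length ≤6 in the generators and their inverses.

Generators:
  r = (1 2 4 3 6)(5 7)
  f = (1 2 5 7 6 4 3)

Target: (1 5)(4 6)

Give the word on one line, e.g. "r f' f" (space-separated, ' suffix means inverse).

f' r f' r

  after f': (1 3 4 6 7 5 2)
  after r: (1 6 5 4)
  after f': (1 7 5 6 2)(3 4)
  after r: (1 5)(4 6)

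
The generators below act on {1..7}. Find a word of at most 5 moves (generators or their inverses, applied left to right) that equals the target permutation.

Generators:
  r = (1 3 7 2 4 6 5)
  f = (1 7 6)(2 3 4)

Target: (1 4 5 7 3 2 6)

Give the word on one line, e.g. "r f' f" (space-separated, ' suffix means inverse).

r' f r f' r'

  after r': (1 5 6 4 2 7 3)
  after f: (1 5)(2 6)(3 7 4)
  after r: (2 5 3)(4 7 6)
  after f': (1 6 3 4)(2 5)
  after r': (1 4 5 7 3 2 6)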